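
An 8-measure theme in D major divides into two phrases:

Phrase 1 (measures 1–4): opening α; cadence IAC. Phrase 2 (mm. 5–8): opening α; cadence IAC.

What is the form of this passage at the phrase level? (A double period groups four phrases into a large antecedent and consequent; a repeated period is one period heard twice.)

repeated phrase

Both phrases have the same opening (α) and the same cadence (imperfect authentic cadence): the second is a restatement, not a consequent, so this is a repeated phrase rather than a period.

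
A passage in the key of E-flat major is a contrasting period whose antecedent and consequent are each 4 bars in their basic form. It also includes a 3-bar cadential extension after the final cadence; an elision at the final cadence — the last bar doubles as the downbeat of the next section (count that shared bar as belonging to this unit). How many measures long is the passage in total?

11 measures

Basic contrasting period: 4 + 4 = 8 bars.
8 (basic form) + 3 (cadential extension) = 11.
The elision shares a bar with the next section but does not change this unit's count.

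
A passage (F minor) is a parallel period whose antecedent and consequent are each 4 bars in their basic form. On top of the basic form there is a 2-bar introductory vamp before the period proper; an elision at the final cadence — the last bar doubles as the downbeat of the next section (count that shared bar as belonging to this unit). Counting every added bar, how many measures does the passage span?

Basic parallel period: 4 + 4 = 8 bars.
8 (basic form) + 2 (introduction) = 10.
The elision shares a bar with the next section but does not change this unit's count.

10 measures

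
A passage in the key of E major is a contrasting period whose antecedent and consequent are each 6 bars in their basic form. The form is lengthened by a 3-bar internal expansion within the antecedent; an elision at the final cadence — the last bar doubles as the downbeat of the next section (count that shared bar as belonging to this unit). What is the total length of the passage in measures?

15 measures

Basic contrasting period: 6 + 6 = 12 bars.
12 (basic form) + 3 (internal expansion) = 15.
The elision shares a bar with the next section but does not change this unit's count.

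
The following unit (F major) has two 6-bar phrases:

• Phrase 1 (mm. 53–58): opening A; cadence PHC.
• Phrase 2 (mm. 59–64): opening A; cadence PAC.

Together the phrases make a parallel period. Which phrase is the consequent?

The phrase ending with the weaker cadence (Phrygian half cadence) is the antecedent; the one ending more conclusively (perfect authentic cadence) is the consequent. The consequent is phrase 2.

phrase 2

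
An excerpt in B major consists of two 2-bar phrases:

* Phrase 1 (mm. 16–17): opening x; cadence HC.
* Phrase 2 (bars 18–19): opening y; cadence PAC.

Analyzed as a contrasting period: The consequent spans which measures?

The antecedent is the phrase ending with the weaker cadence (half cadence, phrase 1) and the consequent the one ending more conclusively (perfect authentic cadence, phrase 2); the consequent is bars 18–19.

measures 18–19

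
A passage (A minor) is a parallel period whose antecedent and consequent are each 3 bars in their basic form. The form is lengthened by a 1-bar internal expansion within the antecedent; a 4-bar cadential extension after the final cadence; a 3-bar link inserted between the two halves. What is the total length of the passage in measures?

14 measures

Basic parallel period: 3 + 3 = 6 bars.
6 (basic form) + 1 (internal expansion) + 4 (cadential extension) + 3 (link) = 14.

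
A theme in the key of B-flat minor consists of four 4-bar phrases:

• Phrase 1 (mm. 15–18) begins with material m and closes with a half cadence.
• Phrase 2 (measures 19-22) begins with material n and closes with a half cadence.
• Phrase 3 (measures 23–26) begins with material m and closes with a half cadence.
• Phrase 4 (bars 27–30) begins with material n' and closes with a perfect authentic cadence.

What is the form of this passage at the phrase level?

parallel double period

Four phrases in two halves: the first half (mm. 15-22) ends with a half cadence, the second (bars 23–30) with a perfect authentic cadence — a large antecedent–consequent pair, i.e. a double period.
Phrase 3 begins with the same material as phrase 1, making it parallel.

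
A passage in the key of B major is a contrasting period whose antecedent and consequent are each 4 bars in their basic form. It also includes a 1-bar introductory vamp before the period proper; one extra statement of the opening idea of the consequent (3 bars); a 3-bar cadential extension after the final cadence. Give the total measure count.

Basic contrasting period: 4 + 4 = 8 bars.
8 (basic form) + 1 (introduction) + 3 (extra statement) + 3 (cadential extension) = 15.

15 measures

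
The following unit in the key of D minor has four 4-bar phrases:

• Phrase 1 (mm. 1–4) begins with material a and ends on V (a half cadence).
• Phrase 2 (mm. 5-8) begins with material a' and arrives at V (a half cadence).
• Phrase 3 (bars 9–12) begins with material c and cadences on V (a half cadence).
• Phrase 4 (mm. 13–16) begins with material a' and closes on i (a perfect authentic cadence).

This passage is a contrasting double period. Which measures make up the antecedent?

In a double period the four phrases pair into a large antecedent (phrases 1–2, ending half cadence) and a large consequent (phrases 3–4, ending perfect authentic cadence). The antecedent spans mm. 1-8.

measures 1–8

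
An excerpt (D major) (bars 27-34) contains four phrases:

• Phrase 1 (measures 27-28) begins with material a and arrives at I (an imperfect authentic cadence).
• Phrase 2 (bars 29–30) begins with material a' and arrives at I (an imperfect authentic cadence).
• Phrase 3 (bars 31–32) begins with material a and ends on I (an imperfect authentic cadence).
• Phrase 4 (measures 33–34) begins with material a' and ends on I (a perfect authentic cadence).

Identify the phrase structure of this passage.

Four phrases in two halves: the first half (measures 27-30) ends with an imperfect authentic cadence, the second (mm. 31–34) with a perfect authentic cadence — a large antecedent–consequent pair, i.e. a double period.
Phrase 3 begins with the same material as phrase 1, making it parallel.

parallel double period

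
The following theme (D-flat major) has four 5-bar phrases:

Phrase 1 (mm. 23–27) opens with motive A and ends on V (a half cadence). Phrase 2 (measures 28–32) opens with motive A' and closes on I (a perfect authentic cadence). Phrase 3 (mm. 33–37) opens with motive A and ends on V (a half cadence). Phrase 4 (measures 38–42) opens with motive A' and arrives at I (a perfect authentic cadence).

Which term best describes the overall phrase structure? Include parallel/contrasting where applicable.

The cadence pattern HC–PAC–HC–PAC is weak–strong twice, and phrases 3–4 restate phrases 1–2: a period heard twice, not a double period (which would end weakly at phrase 2).

repeated period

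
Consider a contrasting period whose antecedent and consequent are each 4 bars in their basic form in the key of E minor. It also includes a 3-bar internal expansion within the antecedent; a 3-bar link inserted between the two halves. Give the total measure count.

14 measures

Basic contrasting period: 4 + 4 = 8 bars.
8 (basic form) + 3 (internal expansion) + 3 (link) = 14.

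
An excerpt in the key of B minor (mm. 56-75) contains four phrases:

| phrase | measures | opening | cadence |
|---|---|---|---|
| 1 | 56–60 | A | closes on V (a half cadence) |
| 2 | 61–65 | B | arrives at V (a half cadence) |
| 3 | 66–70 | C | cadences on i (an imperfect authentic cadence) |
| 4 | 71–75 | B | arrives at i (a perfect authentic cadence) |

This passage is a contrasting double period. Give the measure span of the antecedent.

measures 56–65

In a double period the four phrases pair into a large antecedent (phrases 1–2, ending half cadence) and a large consequent (phrases 3–4, ending perfect authentic cadence). The antecedent spans mm. 56–65.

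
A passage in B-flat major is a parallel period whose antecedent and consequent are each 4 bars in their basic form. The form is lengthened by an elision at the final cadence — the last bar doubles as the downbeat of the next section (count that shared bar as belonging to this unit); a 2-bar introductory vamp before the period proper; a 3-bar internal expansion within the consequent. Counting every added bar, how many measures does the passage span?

13 measures

Basic parallel period: 4 + 4 = 8 bars.
8 (basic form) + 2 (introduction) + 3 (internal expansion) = 13.
The elision shares a bar with the next section but does not change this unit's count.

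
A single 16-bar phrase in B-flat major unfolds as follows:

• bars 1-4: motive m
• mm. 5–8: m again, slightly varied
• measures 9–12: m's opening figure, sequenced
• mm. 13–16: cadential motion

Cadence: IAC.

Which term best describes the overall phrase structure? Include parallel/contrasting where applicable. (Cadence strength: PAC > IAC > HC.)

Basic idea (measures 1–4) + its repetition (mm. 5–8) form the presentation; fragmentation and cadence (mm. 9–16) form the continuation — the 16-bar whole is a sentence.

sentence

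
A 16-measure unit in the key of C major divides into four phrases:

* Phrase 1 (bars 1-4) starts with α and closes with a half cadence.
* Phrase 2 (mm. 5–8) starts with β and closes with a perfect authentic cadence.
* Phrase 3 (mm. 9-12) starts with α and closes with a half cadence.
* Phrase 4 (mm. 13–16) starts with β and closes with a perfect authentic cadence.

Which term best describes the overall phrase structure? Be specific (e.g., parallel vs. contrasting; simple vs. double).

The cadence pattern HC–PAC–HC–PAC is weak–strong twice, and phrases 3–4 restate phrases 1–2: a period heard twice, not a double period (which would end weakly at phrase 2).

repeated period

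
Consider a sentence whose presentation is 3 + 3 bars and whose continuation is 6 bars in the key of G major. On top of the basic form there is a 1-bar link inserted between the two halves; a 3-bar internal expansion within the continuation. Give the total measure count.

Basic sentence: 3 + 3 + 6 = 12 bars.
12 (basic form) + 1 (link) + 3 (internal expansion) = 16.

16 measures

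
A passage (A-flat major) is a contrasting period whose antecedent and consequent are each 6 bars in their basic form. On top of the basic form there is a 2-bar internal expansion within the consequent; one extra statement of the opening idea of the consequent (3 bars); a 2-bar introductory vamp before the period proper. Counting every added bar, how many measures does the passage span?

19 measures

Basic contrasting period: 6 + 6 = 12 bars.
12 (basic form) + 2 (internal expansion) + 3 (extra statement) + 2 (introduction) = 19.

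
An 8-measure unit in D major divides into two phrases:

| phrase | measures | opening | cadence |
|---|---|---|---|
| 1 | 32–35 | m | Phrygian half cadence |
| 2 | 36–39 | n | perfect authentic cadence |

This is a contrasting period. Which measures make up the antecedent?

measures 32–35

The phrase ending with the weaker cadence (Phrygian half cadence) is the antecedent; the one ending more conclusively (perfect authentic cadence) is the consequent. The antecedent is measures 32–35.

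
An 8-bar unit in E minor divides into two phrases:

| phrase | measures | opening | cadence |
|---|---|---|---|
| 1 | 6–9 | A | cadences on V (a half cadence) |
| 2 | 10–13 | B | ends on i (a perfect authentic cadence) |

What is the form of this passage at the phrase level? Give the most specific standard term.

contrasting period

Phrase 1 ends with a half cadence (weaker) and phrase 2 with a perfect authentic cadence (stronger): antecedent + consequent = a period.
The two phrases open with different material (A / B), so the period is contrasting.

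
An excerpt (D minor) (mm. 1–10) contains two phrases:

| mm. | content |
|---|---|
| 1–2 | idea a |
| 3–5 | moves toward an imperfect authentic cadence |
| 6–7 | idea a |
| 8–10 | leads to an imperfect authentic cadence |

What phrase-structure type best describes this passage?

Both phrases have the same opening (a) and the same cadence (imperfect authentic cadence): the second is a restatement, not a consequent, so this is a repeated phrase rather than a period.

repeated phrase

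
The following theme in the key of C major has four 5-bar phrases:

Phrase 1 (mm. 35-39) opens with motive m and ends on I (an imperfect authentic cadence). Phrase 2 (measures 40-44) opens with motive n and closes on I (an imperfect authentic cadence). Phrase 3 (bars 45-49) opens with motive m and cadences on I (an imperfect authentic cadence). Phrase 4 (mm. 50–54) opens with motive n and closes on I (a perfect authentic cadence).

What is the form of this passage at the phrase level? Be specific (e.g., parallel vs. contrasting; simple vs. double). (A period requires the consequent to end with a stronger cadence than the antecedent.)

Four phrases in two halves: the first half (bars 35-44) ends with an imperfect authentic cadence, the second (bars 45–54) with a perfect authentic cadence — a large antecedent–consequent pair, i.e. a double period.
Phrase 3 begins with the same material as phrase 1, making it parallel.

parallel double period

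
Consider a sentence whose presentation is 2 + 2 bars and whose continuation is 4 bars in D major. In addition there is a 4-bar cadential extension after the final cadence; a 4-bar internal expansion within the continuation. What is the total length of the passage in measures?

16 measures

Basic sentence: 2 + 2 + 4 = 8 bars.
8 (basic form) + 4 (cadential extension) + 4 (internal expansion) = 16.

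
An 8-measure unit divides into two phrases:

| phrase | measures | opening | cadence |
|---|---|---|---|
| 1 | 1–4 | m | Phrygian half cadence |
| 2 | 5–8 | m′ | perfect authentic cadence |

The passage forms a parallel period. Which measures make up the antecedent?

measures 1–4

The antecedent is the phrase ending with the weaker cadence (Phrygian half cadence, phrase 1) and the consequent the one ending more conclusively (perfect authentic cadence, phrase 2); the antecedent is bars 1-4.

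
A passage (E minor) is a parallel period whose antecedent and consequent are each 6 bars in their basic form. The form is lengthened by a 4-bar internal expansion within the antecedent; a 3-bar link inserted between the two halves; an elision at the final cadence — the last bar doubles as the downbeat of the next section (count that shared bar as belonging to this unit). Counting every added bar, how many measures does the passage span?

19 measures

Basic parallel period: 6 + 6 = 12 bars.
12 (basic form) + 4 (internal expansion) + 3 (link) = 19.
The elision shares a bar with the next section but does not change this unit's count.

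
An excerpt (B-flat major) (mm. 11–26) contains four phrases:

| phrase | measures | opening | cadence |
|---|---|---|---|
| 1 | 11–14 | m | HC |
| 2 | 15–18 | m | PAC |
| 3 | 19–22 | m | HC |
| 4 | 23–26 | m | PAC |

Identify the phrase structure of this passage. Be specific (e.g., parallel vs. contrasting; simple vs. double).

The cadence pattern HC–PAC–HC–PAC is weak–strong twice, and phrases 3–4 restate phrases 1–2: a period heard twice, not a double period (which would end weakly at phrase 2).

repeated period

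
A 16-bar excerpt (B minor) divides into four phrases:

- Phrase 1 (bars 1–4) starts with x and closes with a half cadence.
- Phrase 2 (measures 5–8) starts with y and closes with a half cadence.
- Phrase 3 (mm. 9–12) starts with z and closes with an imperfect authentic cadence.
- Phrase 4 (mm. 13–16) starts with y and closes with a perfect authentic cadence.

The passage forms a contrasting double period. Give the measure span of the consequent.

measures 9–16

In a double period the four phrases pair into a large antecedent (phrases 1–2, ending half cadence) and a large consequent (phrases 3–4, ending perfect authentic cadence). The consequent spans bars 9–16.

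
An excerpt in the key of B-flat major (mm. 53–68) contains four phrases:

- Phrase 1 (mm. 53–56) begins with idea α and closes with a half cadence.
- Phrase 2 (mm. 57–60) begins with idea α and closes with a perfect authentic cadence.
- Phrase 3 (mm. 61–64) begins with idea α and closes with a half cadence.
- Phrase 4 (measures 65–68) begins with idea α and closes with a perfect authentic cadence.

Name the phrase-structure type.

The cadence pattern HC–PAC–HC–PAC is weak–strong twice, and phrases 3–4 restate phrases 1–2: a period heard twice, not a double period (which would end weakly at phrase 2).

repeated period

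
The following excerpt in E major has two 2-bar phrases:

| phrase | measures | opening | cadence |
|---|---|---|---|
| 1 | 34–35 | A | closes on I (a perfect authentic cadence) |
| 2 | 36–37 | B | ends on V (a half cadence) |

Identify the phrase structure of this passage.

phrase group

The second phrase closes with a half cadence, which is not stronger than the first phrase's perfect authentic cadence; without a weak→strong cadential pair there is no antecedent–consequent relationship, so this is a phrase group rather than a period.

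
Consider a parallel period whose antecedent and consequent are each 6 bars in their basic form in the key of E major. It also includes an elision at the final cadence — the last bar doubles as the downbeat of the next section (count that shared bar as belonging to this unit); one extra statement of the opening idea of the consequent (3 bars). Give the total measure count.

15 measures

Basic parallel period: 6 + 6 = 12 bars.
12 (basic form) + 3 (extra statement) = 15.
The elision shares a bar with the next section but does not change this unit's count.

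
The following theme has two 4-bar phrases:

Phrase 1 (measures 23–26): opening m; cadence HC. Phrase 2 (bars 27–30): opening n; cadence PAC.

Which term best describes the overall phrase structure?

Phrase 1 ends with a half cadence (weaker) and phrase 2 with a perfect authentic cadence (stronger): antecedent + consequent = a period.
The two phrases open with different material (m / n), so the period is contrasting.

contrasting period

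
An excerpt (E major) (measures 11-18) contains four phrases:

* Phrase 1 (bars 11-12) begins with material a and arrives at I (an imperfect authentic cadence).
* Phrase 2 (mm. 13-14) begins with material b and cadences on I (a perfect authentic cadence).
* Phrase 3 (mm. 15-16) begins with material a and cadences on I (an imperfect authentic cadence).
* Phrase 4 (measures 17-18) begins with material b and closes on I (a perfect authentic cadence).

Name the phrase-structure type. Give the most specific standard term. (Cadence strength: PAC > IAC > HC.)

The cadence pattern IAC–PAC–IAC–PAC is weak–strong twice, and phrases 3–4 restate phrases 1–2: a period heard twice, not a double period (which would end weakly at phrase 2).

repeated period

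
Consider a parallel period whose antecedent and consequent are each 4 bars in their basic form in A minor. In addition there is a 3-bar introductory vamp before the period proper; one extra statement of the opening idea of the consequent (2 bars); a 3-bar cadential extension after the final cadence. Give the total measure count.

16 measures

Basic parallel period: 4 + 4 = 8 bars.
8 (basic form) + 3 (introduction) + 2 (extra statement) + 3 (cadential extension) = 16.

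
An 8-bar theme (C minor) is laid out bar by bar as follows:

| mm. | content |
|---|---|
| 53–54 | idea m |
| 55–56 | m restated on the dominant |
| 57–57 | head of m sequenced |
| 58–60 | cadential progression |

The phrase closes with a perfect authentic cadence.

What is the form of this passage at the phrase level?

Basic idea (mm. 53-54) + its repetition (bars 55-56) form the presentation; fragmentation and cadence (measures 57–60) form the continuation — the 8-bar whole is a sentence.

sentence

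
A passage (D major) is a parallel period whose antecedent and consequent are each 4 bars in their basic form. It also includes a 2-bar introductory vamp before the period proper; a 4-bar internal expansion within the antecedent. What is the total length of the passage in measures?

14 measures

Basic parallel period: 4 + 4 = 8 bars.
8 (basic form) + 2 (introduction) + 4 (internal expansion) = 14.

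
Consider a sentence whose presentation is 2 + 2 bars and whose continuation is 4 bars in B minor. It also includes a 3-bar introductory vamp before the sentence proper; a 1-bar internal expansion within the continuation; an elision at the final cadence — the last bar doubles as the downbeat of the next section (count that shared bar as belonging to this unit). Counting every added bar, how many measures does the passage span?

12 measures

Basic sentence: 2 + 2 + 4 = 8 bars.
8 (basic form) + 3 (introduction) + 1 (internal expansion) = 12.
The elision shares a bar with the next section but does not change this unit's count.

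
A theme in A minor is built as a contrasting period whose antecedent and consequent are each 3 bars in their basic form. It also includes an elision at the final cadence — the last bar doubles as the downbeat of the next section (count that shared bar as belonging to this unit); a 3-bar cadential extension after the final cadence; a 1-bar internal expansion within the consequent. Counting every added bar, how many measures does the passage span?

Basic contrasting period: 3 + 3 = 6 bars.
6 (basic form) + 3 (cadential extension) + 1 (internal expansion) = 10.
The elision shares a bar with the next section but does not change this unit's count.

10 measures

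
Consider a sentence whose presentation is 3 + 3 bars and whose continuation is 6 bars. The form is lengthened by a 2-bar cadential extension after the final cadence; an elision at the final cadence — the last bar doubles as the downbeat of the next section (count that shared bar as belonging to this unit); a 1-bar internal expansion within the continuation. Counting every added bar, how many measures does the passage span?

Basic sentence: 3 + 3 + 6 = 12 bars.
12 (basic form) + 2 (cadential extension) + 1 (internal expansion) = 15.
The elision shares a bar with the next section but does not change this unit's count.

15 measures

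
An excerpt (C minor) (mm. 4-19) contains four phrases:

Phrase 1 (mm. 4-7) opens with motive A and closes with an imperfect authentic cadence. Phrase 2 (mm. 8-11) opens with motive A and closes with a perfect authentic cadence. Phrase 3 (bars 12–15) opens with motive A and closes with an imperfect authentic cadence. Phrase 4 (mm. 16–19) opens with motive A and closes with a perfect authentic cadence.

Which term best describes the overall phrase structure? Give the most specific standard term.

repeated period

The cadence pattern IAC–PAC–IAC–PAC is weak–strong twice, and phrases 3–4 restate phrases 1–2: a period heard twice, not a double period (which would end weakly at phrase 2).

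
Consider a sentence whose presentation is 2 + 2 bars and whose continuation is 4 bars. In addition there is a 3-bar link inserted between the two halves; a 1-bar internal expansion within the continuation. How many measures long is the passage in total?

12 measures

Basic sentence: 2 + 2 + 4 = 8 bars.
8 (basic form) + 3 (link) + 1 (internal expansion) = 12.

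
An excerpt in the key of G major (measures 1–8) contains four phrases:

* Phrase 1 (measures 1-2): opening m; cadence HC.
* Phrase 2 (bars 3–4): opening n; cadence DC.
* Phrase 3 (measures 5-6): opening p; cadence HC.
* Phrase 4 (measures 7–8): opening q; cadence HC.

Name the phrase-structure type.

phrase group

Phrase 4 ends with a half cadence, no stronger than phrase 2's deceptive cadence, so the four phrases do not form a double period; nor do phrases 3–4 duplicate 1–2, so it is not a repeated period. With no phrase reaching a conclusive cadence, the passage is a phrase group.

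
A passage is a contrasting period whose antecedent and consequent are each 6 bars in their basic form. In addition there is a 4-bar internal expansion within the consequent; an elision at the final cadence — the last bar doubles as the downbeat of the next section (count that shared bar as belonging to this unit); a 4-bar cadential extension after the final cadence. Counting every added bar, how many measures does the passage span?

20 measures

Basic contrasting period: 6 + 6 = 12 bars.
12 (basic form) + 4 (internal expansion) + 4 (cadential extension) = 20.
The elision shares a bar with the next section but does not change this unit's count.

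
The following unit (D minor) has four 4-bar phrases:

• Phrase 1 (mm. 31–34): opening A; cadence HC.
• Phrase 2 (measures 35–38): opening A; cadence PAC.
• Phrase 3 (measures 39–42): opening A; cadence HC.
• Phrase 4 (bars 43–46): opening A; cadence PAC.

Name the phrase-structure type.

repeated period

The cadence pattern HC–PAC–HC–PAC is weak–strong twice, and phrases 3–4 restate phrases 1–2: a period heard twice, not a double period (which would end weakly at phrase 2).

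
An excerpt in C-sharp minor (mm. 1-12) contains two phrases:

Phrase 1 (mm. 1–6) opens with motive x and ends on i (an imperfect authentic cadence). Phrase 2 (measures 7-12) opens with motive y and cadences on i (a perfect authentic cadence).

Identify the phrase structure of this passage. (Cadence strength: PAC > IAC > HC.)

Phrase 1 ends with an imperfect authentic cadence (weaker) and phrase 2 with a perfect authentic cadence (stronger): antecedent + consequent = a period.
The two phrases open with different material (x / y), so the period is contrasting.

contrasting period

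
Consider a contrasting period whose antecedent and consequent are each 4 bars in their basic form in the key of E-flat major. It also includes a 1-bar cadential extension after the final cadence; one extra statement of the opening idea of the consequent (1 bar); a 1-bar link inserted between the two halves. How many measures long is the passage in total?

Basic contrasting period: 4 + 4 = 8 bars.
8 (basic form) + 1 (cadential extension) + 1 (extra statement) + 1 (link) = 11.

11 measures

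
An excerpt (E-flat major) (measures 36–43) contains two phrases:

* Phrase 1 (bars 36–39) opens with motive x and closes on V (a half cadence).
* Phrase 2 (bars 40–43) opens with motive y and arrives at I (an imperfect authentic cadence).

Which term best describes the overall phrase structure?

Phrase 1 ends with a half cadence (weaker) and phrase 2 with an imperfect authentic cadence (stronger): antecedent + consequent = a period.
The two phrases open with different material (x / y), so the period is contrasting.

contrasting period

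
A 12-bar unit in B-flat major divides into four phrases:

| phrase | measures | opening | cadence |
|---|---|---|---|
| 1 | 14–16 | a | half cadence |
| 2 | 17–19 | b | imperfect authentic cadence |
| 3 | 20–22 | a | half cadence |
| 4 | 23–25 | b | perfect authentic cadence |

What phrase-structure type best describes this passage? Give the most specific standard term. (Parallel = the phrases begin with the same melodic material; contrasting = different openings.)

Four phrases in two halves: the first half (measures 14-19) ends with an imperfect authentic cadence, the second (mm. 20-25) with a perfect authentic cadence — a large antecedent–consequent pair, i.e. a double period.
Phrase 3 begins with the same material as phrase 1, making it parallel.

parallel double period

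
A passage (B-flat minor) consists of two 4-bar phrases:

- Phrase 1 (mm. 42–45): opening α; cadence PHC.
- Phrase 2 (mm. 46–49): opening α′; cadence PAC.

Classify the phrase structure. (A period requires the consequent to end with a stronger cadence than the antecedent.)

Phrase 1 ends with a Phrygian half cadence (weaker) and phrase 2 with a perfect authentic cadence (stronger): antecedent + consequent = a period.
The two phrases open with the same material (α / α′), so the period is parallel.

parallel period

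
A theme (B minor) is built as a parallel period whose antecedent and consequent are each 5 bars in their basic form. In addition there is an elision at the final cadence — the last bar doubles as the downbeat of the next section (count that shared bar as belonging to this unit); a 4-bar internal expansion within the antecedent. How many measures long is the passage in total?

Basic parallel period: 5 + 5 = 10 bars.
10 (basic form) + 4 (internal expansion) = 14.
The elision shares a bar with the next section but does not change this unit's count.

14 measures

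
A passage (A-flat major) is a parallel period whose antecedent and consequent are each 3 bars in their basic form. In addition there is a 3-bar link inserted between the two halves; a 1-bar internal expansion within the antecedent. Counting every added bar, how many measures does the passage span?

Basic parallel period: 3 + 3 = 6 bars.
6 (basic form) + 3 (link) + 1 (internal expansion) = 10.

10 measures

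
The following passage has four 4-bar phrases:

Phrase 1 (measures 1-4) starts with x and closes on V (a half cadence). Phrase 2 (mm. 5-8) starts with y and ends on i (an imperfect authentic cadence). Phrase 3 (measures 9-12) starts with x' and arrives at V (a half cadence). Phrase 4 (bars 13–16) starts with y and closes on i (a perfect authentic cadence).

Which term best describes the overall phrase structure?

Four phrases in two halves: the first half (mm. 1–8) ends with an imperfect authentic cadence, the second (measures 9-16) with a perfect authentic cadence — a large antecedent–consequent pair, i.e. a double period.
Phrase 3 begins with the same material as phrase 1, making it parallel.

parallel double period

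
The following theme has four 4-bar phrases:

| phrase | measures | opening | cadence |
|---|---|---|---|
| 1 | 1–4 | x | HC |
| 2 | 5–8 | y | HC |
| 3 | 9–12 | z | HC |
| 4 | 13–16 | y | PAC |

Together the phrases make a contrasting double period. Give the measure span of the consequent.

measures 9–16

In a double period the first pair of phrases (ending half cadence) is the large antecedent and the second pair (ending perfect authentic cadence) is the large consequent; the consequent is measures 9–16.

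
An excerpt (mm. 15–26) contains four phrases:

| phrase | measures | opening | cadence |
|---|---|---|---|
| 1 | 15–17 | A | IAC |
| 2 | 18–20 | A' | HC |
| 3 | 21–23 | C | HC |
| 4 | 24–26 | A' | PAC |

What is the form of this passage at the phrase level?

Four phrases in two halves: the first half (bars 15–20) ends with a half cadence, the second (mm. 21–26) with a perfect authentic cadence — a large antecedent–consequent pair, i.e. a double period.
Phrase 3 begins with different material from phrase 1, making it contrasting.

contrasting double period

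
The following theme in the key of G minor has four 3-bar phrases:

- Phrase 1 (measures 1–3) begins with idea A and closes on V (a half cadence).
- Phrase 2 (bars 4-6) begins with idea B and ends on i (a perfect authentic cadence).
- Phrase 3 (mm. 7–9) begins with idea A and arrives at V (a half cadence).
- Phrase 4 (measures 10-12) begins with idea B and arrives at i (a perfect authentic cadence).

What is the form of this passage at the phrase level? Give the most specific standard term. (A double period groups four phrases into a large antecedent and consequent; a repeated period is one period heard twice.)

repeated period

The cadence pattern HC–PAC–HC–PAC is weak–strong twice, and phrases 3–4 restate phrases 1–2: a period heard twice, not a double period (which would end weakly at phrase 2).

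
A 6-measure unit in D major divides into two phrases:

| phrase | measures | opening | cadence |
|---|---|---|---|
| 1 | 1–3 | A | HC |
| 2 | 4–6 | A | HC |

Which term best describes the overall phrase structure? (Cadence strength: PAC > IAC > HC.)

Both phrases have the same opening (A) and the same cadence (half cadence): the second is a restatement, not a consequent, so this is a repeated phrase rather than a period.

repeated phrase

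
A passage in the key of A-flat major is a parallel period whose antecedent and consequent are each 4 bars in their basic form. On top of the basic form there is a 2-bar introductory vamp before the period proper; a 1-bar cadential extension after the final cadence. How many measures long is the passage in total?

11 measures

Basic parallel period: 4 + 4 = 8 bars.
8 (basic form) + 2 (introduction) + 1 (cadential extension) = 11.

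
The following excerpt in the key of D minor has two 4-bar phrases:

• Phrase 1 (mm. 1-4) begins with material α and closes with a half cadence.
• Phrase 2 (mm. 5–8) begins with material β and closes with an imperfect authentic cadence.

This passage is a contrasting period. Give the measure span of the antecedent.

measures 1–4

The antecedent is the phrase ending with the weaker cadence (half cadence, phrase 1) and the consequent the one ending more conclusively (imperfect authentic cadence, phrase 2); the antecedent is mm. 1–4.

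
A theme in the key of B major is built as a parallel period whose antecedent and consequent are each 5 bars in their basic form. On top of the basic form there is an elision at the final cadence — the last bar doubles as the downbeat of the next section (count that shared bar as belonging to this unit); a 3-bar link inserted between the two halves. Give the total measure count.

13 measures

Basic parallel period: 5 + 5 = 10 bars.
10 (basic form) + 3 (link) = 13.
The elision shares a bar with the next section but does not change this unit's count.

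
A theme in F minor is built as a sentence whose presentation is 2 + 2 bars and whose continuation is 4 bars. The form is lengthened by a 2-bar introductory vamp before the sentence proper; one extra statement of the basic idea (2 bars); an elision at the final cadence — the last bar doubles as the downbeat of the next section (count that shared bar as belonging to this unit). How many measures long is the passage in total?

Basic sentence: 2 + 2 + 4 = 8 bars.
8 (basic form) + 2 (introduction) + 2 (extra statement) = 12.
The elision shares a bar with the next section but does not change this unit's count.

12 measures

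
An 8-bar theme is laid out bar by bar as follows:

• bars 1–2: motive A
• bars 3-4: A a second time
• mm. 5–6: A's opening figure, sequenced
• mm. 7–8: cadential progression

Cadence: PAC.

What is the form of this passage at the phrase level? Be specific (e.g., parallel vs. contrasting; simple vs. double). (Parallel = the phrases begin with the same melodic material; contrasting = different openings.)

sentence

Basic idea (mm. 1–2) + its repetition (mm. 3–4) form the presentation; fragmentation and cadence (mm. 5–8) form the continuation — the 8-bar whole is a sentence.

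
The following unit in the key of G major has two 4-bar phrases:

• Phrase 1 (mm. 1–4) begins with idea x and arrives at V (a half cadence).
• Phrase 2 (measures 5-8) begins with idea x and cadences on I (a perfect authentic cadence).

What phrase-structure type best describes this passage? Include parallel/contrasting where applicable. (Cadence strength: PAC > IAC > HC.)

parallel period

Phrase 1 ends with a half cadence (weaker) and phrase 2 with a perfect authentic cadence (stronger): antecedent + consequent = a period.
The two phrases open with the same material (x / x), so the period is parallel.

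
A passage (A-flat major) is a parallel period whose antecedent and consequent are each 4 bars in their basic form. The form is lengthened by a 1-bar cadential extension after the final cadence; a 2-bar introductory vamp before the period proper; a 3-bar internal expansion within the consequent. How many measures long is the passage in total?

Basic parallel period: 4 + 4 = 8 bars.
8 (basic form) + 1 (cadential extension) + 2 (introduction) + 3 (internal expansion) = 14.

14 measures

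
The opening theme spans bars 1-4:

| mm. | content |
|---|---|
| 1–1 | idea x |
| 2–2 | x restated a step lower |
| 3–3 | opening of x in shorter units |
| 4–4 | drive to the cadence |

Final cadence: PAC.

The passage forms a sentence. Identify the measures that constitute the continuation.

measures 3–4

After the presentation (mm. 1–2), the continuation covers the fragmentation through the cadence: mm. 3–4.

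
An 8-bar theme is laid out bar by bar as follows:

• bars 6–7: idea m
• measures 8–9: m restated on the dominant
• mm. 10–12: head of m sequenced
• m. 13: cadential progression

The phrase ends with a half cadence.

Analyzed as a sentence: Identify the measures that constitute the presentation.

The presentation of a sentence is the basic idea (mm. 6-7) plus its repetition (measures 8–9); the presentation is therefore mm. 6-9.

measures 6–9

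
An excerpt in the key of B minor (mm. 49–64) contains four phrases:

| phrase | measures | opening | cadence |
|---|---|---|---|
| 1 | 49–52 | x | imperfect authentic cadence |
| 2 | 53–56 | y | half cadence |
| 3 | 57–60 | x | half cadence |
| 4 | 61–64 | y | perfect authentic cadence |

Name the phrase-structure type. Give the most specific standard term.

parallel double period

Four phrases in two halves: the first half (mm. 49–56) ends with a half cadence, the second (mm. 57–64) with a perfect authentic cadence — a large antecedent–consequent pair, i.e. a double period.
Phrase 3 begins with the same material as phrase 1, making it parallel.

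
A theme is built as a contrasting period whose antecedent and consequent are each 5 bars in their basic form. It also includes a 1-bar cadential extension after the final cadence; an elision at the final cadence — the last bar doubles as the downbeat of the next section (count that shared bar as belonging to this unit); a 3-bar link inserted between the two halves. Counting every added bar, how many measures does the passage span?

Basic contrasting period: 5 + 5 = 10 bars.
10 (basic form) + 1 (cadential extension) + 3 (link) = 14.
The elision shares a bar with the next section but does not change this unit's count.

14 measures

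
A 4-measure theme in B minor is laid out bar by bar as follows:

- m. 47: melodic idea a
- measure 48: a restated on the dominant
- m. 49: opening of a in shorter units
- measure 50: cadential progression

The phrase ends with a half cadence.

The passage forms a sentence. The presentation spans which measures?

measures 47–48

The presentation of a sentence is the basic idea (m. 47) plus its repetition (m. 48); the presentation is therefore bars 47–48.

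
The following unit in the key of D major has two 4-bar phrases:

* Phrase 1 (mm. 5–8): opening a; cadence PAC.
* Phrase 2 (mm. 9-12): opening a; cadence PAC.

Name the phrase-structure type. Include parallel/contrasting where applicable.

repeated phrase

Both phrases have the same opening (a) and the same cadence (perfect authentic cadence): the second is a restatement, not a consequent, so this is a repeated phrase rather than a period.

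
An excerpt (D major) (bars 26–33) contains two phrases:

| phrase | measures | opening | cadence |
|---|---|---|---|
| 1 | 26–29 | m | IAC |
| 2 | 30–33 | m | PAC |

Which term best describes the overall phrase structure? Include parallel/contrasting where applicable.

parallel period

Phrase 1 ends with an imperfect authentic cadence (weaker) and phrase 2 with a perfect authentic cadence (stronger): antecedent + consequent = a period.
The two phrases open with the same material (m / m), so the period is parallel.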